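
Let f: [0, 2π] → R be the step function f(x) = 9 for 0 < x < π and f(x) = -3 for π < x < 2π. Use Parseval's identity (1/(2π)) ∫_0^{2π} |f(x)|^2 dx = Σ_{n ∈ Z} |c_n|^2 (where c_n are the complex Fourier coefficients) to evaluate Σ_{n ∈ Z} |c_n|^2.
Σ |c_n|^2 = 45

Parseval equates the L^2 energy of f (normalised by 1/(2π)) with the ℓ^2 sum of its Fourier coefficients: (1/(2π)) ∫_0^{2π} |f|^2 = Σ |c_n|^2.
Compute the left side: (1/(2π)) [∫_0^π 9^2 dx + ∫_π^{2π} (-3)^2 dx] = (1/(2π)) · (81π + 9π) = (81 + 9)/2 = 45.
So Σ_{n ∈ Z} |c_n|^2 = 45.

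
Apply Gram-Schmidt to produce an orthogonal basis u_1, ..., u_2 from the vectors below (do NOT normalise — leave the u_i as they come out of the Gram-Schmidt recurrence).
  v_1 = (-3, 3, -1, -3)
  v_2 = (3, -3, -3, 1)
Orthogonal basis:
  u_1 = (-3, 3, -1, -3)
  u_2 = (15/14, -15/14, -51/14, -13/14)

Apply the Gram-Schmidt recurrence
  u_1 = v_1
  u_i = v_i − Σ_{j<i} ((v_i · u_j) / (u_j · u_j)) · u_j.

Step by step this gives:
  u_1 = (-3, 3, -1, -3)
  u_2 = (15/14, -15/14, -51/14, -13/14)

Orthogonality check:
  u_2 · u_1 = 0 (should be 0)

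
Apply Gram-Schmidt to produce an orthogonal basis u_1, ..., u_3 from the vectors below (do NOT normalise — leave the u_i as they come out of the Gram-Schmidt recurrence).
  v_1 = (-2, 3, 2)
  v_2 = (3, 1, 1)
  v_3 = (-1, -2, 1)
Orthogonal basis:
  u_1 = (-2, 3, 2)
  u_2 = (49/17, 20/17, 19/17)
  u_3 = (-14/93, -112/93, 154/93)

Apply the Gram-Schmidt recurrence
  u_1 = v_1
  u_i = v_i − Σ_{j<i} ((v_i · u_j) / (u_j · u_j)) · u_j.

Step by step this gives:
  u_1 = (-2, 3, 2)
  u_2 = (49/17, 20/17, 19/17)
  u_3 = (-14/93, -112/93, 154/93)

Orthogonality check:
  u_2 · u_1 = 0 (should be 0)
  u_3 · u_1 = 0 (should be 0)
  u_3 · u_2 = 0 (should be 0)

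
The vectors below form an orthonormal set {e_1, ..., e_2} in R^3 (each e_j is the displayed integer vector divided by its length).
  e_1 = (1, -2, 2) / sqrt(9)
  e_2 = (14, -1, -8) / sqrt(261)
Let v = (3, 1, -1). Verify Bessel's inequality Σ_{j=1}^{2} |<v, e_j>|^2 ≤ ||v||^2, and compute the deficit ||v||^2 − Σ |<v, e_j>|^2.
Σ |<v, e_j>|^2 = 270/29; ||v||^2 = 11; deficit = 49/29

Write each e_j = u_j / sqrt(<u_j, u_j>) where u_j is the displayed integer vector. Then <v, e_j> = <v, u_j> / sqrt(<u_j, u_j>), so |<v, e_j>|^2 = <v, u_j>^2 / <u_j, u_j>.
Coefficients: <v, e_1> = -1/sqrt(9), <v, e_2> = 49/sqrt(261).
Square and sum: Σ |<v, e_j>|^2 = 270/29.
Compute ||v||^2 = v·v = 11.
Deficit = 11 − 270/29 = 49/29 ≥ 0, confirming Bessel's inequality. (The deficit equals ||v − Σ <v,e_j> e_j||^2, the squared distance from v to span{e_j}.)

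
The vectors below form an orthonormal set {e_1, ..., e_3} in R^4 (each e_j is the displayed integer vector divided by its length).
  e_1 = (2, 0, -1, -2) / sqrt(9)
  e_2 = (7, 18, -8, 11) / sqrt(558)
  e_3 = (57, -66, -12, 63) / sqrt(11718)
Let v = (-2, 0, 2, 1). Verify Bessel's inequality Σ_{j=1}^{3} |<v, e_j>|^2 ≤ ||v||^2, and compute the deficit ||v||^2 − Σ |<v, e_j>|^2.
Σ |<v, e_j>|^2 = 173/21; ||v||^2 = 9; deficit = 16/21

Write each e_j = u_j / sqrt(<u_j, u_j>) where u_j is the displayed integer vector. Then <v, e_j> = <v, u_j> / sqrt(<u_j, u_j>), so |<v, e_j>|^2 = <v, u_j>^2 / <u_j, u_j>.
Coefficients: <v, e_1> = -8/sqrt(9), <v, e_2> = -19/sqrt(558), <v, e_3> = -75/sqrt(11718).
Square and sum: Σ |<v, e_j>|^2 = 173/21.
Compute ||v||^2 = v·v = 9.
Deficit = 9 − 173/21 = 16/21 ≥ 0, confirming Bessel's inequality. (The deficit equals ||v − Σ <v,e_j> e_j||^2, the squared distance from v to span{e_j}.)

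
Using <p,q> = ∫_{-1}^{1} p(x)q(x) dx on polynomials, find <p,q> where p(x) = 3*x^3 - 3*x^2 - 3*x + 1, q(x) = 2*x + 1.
<p,q> = -8/5

Expand the product: p(x)·q(x) = 6*x^4 - 3*x^3 - 9*x^2 - x + 1.
∫_{-1}^{1} of each monomial x^k gives [2/(k+1) if k even, 0 if k odd]. Integrating term-by-term (or equivalently evaluating the antiderivative F(x) = 6*x^5/5 - 3*x^4/4 - 3*x^3 - x^2/2 + x at the endpoints):
  F(1) − F(−1) = -41/20 − (-9/20) = -8/5.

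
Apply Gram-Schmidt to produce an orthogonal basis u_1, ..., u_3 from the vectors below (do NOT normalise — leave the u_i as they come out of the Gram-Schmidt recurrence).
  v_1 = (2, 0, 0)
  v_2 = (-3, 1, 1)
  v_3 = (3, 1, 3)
Orthogonal basis:
  u_1 = (2, 0, 0)
  u_2 = (0, 1, 1)
  u_3 = (0, -1, 1)

Apply the Gram-Schmidt recurrence
  u_1 = v_1
  u_i = v_i − Σ_{j<i} ((v_i · u_j) / (u_j · u_j)) · u_j.

Step by step this gives:
  u_1 = (2, 0, 0)
  u_2 = (0, 1, 1)
  u_3 = (0, -1, 1)

Orthogonality check:
  u_2 · u_1 = 0 (should be 0)
  u_3 · u_1 = 0 (should be 0)
  u_3 · u_2 = 0 (should be 0)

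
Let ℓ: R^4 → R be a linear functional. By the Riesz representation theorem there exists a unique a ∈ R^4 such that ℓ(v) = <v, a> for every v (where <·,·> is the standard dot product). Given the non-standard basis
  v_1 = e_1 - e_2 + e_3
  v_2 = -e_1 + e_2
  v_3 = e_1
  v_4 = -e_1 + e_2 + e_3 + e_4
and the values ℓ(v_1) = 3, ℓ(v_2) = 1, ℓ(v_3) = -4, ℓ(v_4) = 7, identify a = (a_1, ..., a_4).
a = (-4, -3, 4, 2)

Write a = (a_1, ..., a_4) in the standard basis. For each basis vector v_i, ℓ(v_i) = <v_i, a> is a linear equation in the a_j's. Collect the n equations into a matrix system V a = ℓ, where row i of V is v_i (expressed in the standard basis). Since V is invertible (lower-triangular with 1s on the diagonal, up to permutation), solve by back-substitution:
  V =
[[1, -1, 1, 0],
 [-1, 1, 0, 0],
 [1, 0, 0, 0],
 [-1, 1, 1, 1]]
  V a = (3, 1, -4, 7)
Solving gives a = (-4, -3, 4, 2).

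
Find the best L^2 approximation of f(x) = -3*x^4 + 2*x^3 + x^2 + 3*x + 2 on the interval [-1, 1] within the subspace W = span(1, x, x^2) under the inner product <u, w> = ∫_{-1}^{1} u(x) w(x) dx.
g(x) = -11*x^2/7 + 21*x/5 + 79/35

The best approximation g ∈ W is the orthogonal projection of f onto W. Writing g = a_0 + a_1 x + a_2 x^2, the coefficients solve the normal equations G · a = b where
  G_{ij} = <φ_i, φ_j> and b_i = <f, φ_i>, with φ_0 = 1, φ_1 = x, φ_2 = x^2.
G =
  [2, 0, 2/3]
  [0, 2/3, 0]
  [2/3, 0, 2/5],
b = (52/15, 14/5, 92/105).
Solving gives a_0 = 79/35, a_1 = 21/5, a_2 = -11/7, so
  g(x) = -11*x^2/7 + 21*x/5 + 79/35.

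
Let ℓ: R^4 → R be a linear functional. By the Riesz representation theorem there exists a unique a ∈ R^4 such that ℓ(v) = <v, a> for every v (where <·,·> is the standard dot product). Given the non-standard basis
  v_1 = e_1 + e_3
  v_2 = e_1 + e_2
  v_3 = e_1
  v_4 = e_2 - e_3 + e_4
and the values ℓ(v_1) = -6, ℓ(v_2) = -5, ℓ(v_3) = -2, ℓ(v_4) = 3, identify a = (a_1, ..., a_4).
a = (-2, -3, -4, 2)

Write a = (a_1, ..., a_4) in the standard basis. For each basis vector v_i, ℓ(v_i) = <v_i, a> is a linear equation in the a_j's. Collect the n equations into a matrix system V a = ℓ, where row i of V is v_i (expressed in the standard basis). Since V is invertible (lower-triangular with 1s on the diagonal, up to permutation), solve by back-substitution:
  V =
[[1, 0, 1, 0],
 [1, 1, 0, 0],
 [1, 0, 0, 0],
 [0, 1, -1, 1]]
  V a = (-6, -5, -2, 3)
Solving gives a = (-2, -3, -4, 2).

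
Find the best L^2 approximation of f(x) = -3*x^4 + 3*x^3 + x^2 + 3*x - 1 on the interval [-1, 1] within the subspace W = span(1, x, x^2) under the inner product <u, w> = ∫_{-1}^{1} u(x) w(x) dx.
g(x) = -11*x^2/7 + 24*x/5 - 26/35

The best approximation g ∈ W is the orthogonal projection of f onto W. Writing g = a_0 + a_1 x + a_2 x^2, the coefficients solve the normal equations G · a = b where
  G_{ij} = <φ_i, φ_j> and b_i = <f, φ_i>, with φ_0 = 1, φ_1 = x, φ_2 = x^2.
G =
  [2, 0, 2/3]
  [0, 2/3, 0]
  [2/3, 0, 2/5],
b = (-38/15, 16/5, -118/105).
Solving gives a_0 = -26/35, a_1 = 24/5, a_2 = -11/7, so
  g(x) = -11*x^2/7 + 24*x/5 - 26/35.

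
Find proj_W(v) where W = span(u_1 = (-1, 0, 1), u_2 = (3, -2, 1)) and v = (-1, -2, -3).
proj_W(v) = (1/3, 2/3, -5/3)

Set up U = [u_1 | ... | u_2] ∈ R^(3×2). The projector onto W = col(U) is P = U (U^T U)^(-1) U^T.
Compute U^T U =
  [2, -2]
  [-2, 14],
and U^T v = (-2, -2).
Solve U^T U · c = U^T v for the coefficients: c = (-4/3, -1/3). The projection is proj_W(v) = U c.
Check: (v - proj_W(v)) · u_1 = 0  (should be 0).
Check: (v - proj_W(v)) · u_2 = 0  (should be 0).
Result: proj_W(v) = (1/3, 2/3, -5/3).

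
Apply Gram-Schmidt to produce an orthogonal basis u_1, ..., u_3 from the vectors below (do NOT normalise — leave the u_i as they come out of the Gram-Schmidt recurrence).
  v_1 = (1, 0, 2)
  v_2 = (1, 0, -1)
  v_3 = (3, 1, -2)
Orthogonal basis:
  u_1 = (1, 0, 2)
  u_2 = (6/5, 0, -3/5)
  u_3 = (0, 1, 0)

Apply the Gram-Schmidt recurrence
  u_1 = v_1
  u_i = v_i − Σ_{j<i} ((v_i · u_j) / (u_j · u_j)) · u_j.

Step by step this gives:
  u_1 = (1, 0, 2)
  u_2 = (6/5, 0, -3/5)
  u_3 = (0, 1, 0)

Orthogonality check:
  u_2 · u_1 = 0 (should be 0)
  u_3 · u_1 = 0 (should be 0)
  u_3 · u_2 = 0 (should be 0)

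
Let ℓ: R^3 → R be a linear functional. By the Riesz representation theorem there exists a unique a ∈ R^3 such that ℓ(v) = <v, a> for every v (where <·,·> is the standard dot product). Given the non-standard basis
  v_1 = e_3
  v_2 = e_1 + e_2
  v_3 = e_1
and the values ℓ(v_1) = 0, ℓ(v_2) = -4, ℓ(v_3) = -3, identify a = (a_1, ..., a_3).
a = (-3, -1, 0)

Write a = (a_1, ..., a_3) in the standard basis. For each basis vector v_i, ℓ(v_i) = <v_i, a> is a linear equation in the a_j's. Collect the n equations into a matrix system V a = ℓ, where row i of V is v_i (expressed in the standard basis). Since V is invertible (lower-triangular with 1s on the diagonal, up to permutation), solve by back-substitution:
  V =
[[0, 0, 1],
 [1, 1, 0],
 [1, 0, 0]]
  V a = (0, -4, -3)
Solving gives a = (-3, -1, 0).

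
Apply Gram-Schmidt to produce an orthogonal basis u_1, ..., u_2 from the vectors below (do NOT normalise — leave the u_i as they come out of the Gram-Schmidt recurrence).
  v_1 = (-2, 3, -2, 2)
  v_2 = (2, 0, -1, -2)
Orthogonal basis:
  u_1 = (-2, 3, -2, 2)
  u_2 = (10/7, 6/7, -11/7, -10/7)

Apply the Gram-Schmidt recurrence
  u_1 = v_1
  u_i = v_i − Σ_{j<i} ((v_i · u_j) / (u_j · u_j)) · u_j.

Step by step this gives:
  u_1 = (-2, 3, -2, 2)
  u_2 = (10/7, 6/7, -11/7, -10/7)

Orthogonality check:
  u_2 · u_1 = 0 (should be 0)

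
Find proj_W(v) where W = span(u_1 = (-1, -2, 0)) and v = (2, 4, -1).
proj_W(v) = (2, 4, 0)

Set up U = [u_1 | ... | u_1] ∈ R^(3×1). The projector onto W = col(U) is P = U (U^T U)^(-1) U^T.
Compute U^T U =
  [5],
and U^T v = (-10).
Solve U^T U · c = U^T v for the coefficients: c = (-2). The projection is proj_W(v) = U c.
Check: (v - proj_W(v)) · u_1 = 0  (should be 0).
Result: proj_W(v) = (2, 4, 0).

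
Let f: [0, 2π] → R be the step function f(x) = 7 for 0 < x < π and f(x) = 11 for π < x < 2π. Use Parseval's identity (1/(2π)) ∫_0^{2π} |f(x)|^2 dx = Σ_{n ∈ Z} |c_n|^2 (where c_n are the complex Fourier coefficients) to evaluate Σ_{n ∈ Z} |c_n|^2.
Σ |c_n|^2 = 85

Parseval equates the L^2 energy of f (normalised by 1/(2π)) with the ℓ^2 sum of its Fourier coefficients: (1/(2π)) ∫_0^{2π} |f|^2 = Σ |c_n|^2.
Compute the left side: (1/(2π)) [∫_0^π 7^2 dx + ∫_π^{2π} 11^2 dx] = (1/(2π)) · (49π + 121π) = (49 + 121)/2 = 85.
So Σ_{n ∈ Z} |c_n|^2 = 85.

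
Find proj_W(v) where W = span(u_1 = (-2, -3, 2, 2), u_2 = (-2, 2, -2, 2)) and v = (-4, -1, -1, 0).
proj_W(v) = (-173/83, -27/83, -13/83, 173/83)

Set up U = [u_1 | ... | u_2] ∈ R^(4×2). The projector onto W = col(U) is P = U (U^T U)^(-1) U^T.
Compute U^T U =
  [21, -2]
  [-2, 16],
and U^T v = (9, 8).
Solve U^T U · c = U^T v for the coefficients: c = (40/83, 93/166). The projection is proj_W(v) = U c.
Check: (v - proj_W(v)) · u_1 = 0  (should be 0).
Check: (v - proj_W(v)) · u_2 = 0  (should be 0).
Result: proj_W(v) = (-173/83, -27/83, -13/83, 173/83).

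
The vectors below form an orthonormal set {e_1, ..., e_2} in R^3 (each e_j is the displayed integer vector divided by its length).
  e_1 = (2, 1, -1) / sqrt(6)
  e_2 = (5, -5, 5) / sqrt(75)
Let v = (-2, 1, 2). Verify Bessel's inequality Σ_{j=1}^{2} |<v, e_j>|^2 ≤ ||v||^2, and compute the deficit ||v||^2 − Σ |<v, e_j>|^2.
Σ |<v, e_j>|^2 = 9/2; ||v||^2 = 9; deficit = 9/2

Write each e_j = u_j / sqrt(<u_j, u_j>) where u_j is the displayed integer vector. Then <v, e_j> = <v, u_j> / sqrt(<u_j, u_j>), so |<v, e_j>|^2 = <v, u_j>^2 / <u_j, u_j>.
Coefficients: <v, e_1> = -5/sqrt(6), <v, e_2> = -5/sqrt(75).
Square and sum: Σ |<v, e_j>|^2 = 9/2.
Compute ||v||^2 = v·v = 9.
Deficit = 9 − 9/2 = 9/2 ≥ 0, confirming Bessel's inequality. (The deficit equals ||v − Σ <v,e_j> e_j||^2, the squared distance from v to span{e_j}.)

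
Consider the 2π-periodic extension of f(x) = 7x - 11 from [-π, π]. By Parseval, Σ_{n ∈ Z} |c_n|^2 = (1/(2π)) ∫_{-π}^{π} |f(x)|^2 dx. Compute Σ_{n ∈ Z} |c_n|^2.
Σ |c_n|^2 = 49π^2/3 + 121

Expand and integrate term by term over [-π, π]:
  ∫ (7x)^2 dx = 49·(2π^3/3); ∫ 2·7·(-11)·x dx = 0 (odd integrand); ∫ (-11)^2 dx = 121·2π.
So (1/(2π)) ∫_{-π}^{π} (7x - 11)^2 dx = 49π^2/3 + 121 = 49π^2/3 + 121.
Parseval ⇒ Σ |c_n|^2 = 49π^2/3 + 121.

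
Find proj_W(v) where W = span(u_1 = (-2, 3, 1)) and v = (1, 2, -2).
proj_W(v) = (-2/7, 3/7, 1/7)

Set up U = [u_1 | ... | u_1] ∈ R^(3×1). The projector onto W = col(U) is P = U (U^T U)^(-1) U^T.
Compute U^T U =
  [14],
and U^T v = (2).
Solve U^T U · c = U^T v for the coefficients: c = (1/7). The projection is proj_W(v) = U c.
Check: (v - proj_W(v)) · u_1 = 0  (should be 0).
Result: proj_W(v) = (-2/7, 3/7, 1/7).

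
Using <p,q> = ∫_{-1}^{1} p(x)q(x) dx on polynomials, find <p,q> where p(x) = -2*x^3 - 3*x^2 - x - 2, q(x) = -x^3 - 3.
<p,q> = 664/35

Expand the product: p(x)·q(x) = 2*x^6 + 3*x^5 + x^4 + 8*x^3 + 9*x^2 + 3*x + 6.
∫_{-1}^{1} of each monomial x^k gives [2/(k+1) if k even, 0 if k odd]. Integrating term-by-term (or equivalently evaluating the antiderivative F(x) = 2*x^7/7 + x^6/2 + x^5/5 + 2*x^4 + 3*x^3 + 3*x^2/2 + 6*x at the endpoints):
  F(1) − F(−1) = 472/35 − (-192/35) = 664/35.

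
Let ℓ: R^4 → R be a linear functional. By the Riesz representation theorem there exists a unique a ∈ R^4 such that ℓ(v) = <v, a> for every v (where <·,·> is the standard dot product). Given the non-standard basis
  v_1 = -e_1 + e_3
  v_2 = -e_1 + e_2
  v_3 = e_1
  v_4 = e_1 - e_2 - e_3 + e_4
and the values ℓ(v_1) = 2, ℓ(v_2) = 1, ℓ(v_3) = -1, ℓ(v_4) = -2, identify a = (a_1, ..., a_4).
a = (-1, 0, 1, 0)

Write a = (a_1, ..., a_4) in the standard basis. For each basis vector v_i, ℓ(v_i) = <v_i, a> is a linear equation in the a_j's. Collect the n equations into a matrix system V a = ℓ, where row i of V is v_i (expressed in the standard basis). Since V is invertible (lower-triangular with 1s on the diagonal, up to permutation), solve by back-substitution:
  V =
[[-1, 0, 1, 0],
 [-1, 1, 0, 0],
 [1, 0, 0, 0],
 [1, -1, -1, 1]]
  V a = (2, 1, -1, -2)
Solving gives a = (-1, 0, 1, 0).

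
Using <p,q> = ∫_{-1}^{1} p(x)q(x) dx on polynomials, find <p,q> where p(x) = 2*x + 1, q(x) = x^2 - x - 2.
<p,q> = -14/3

Expand the product: p(x)·q(x) = 2*x^3 - x^2 - 5*x - 2.
∫_{-1}^{1} of each monomial x^k gives [2/(k+1) if k even, 0 if k odd]. Integrating term-by-term (or equivalently evaluating the antiderivative F(x) = x^4/2 - x^3/3 - 5*x^2/2 - 2*x at the endpoints):
  F(1) − F(−1) = -13/3 − (1/3) = -14/3.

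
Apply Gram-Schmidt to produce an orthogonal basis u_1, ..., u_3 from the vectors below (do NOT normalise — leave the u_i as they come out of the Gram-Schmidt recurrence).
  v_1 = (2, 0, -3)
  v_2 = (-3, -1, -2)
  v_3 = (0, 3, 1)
Orthogonal basis:
  u_1 = (2, 0, -3)
  u_2 = (-3, -1, -2)
  u_3 = (-111/182, 37/14, -37/91)

Apply the Gram-Schmidt recurrence
  u_1 = v_1
  u_i = v_i − Σ_{j<i} ((v_i · u_j) / (u_j · u_j)) · u_j.

Step by step this gives:
  u_1 = (2, 0, -3)
  u_2 = (-3, -1, -2)
  u_3 = (-111/182, 37/14, -37/91)

Orthogonality check:
  u_2 · u_1 = 0 (should be 0)
  u_3 · u_1 = 0 (should be 0)
  u_3 · u_2 = 0 (should be 0)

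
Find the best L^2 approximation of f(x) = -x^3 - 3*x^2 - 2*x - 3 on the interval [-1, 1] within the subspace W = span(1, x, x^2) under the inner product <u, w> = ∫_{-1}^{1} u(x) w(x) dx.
g(x) = -3*x^2 - 13*x/5 - 3

The best approximation g ∈ W is the orthogonal projection of f onto W. Writing g = a_0 + a_1 x + a_2 x^2, the coefficients solve the normal equations G · a = b where
  G_{ij} = <φ_i, φ_j> and b_i = <f, φ_i>, with φ_0 = 1, φ_1 = x, φ_2 = x^2.
G =
  [2, 0, 2/3]
  [0, 2/3, 0]
  [2/3, 0, 2/5],
b = (-8, -26/15, -16/5).
Solving gives a_0 = -3, a_1 = -13/5, a_2 = -3, so
  g(x) = -3*x^2 - 13*x/5 - 3.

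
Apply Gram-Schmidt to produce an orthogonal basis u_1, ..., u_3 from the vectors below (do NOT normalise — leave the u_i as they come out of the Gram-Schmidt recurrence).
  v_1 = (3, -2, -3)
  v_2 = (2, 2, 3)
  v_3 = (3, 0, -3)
Orthogonal basis:
  u_1 = (3, -2, -3)
  u_2 = (65/22, 15/11, 45/22)
  u_3 = (0, 18/13, -12/13)

Apply the Gram-Schmidt recurrence
  u_1 = v_1
  u_i = v_i − Σ_{j<i} ((v_i · u_j) / (u_j · u_j)) · u_j.

Step by step this gives:
  u_1 = (3, -2, -3)
  u_2 = (65/22, 15/11, 45/22)
  u_3 = (0, 18/13, -12/13)

Orthogonality check:
  u_2 · u_1 = 0 (should be 0)
  u_3 · u_1 = 0 (should be 0)
  u_3 · u_2 = 0 (should be 0)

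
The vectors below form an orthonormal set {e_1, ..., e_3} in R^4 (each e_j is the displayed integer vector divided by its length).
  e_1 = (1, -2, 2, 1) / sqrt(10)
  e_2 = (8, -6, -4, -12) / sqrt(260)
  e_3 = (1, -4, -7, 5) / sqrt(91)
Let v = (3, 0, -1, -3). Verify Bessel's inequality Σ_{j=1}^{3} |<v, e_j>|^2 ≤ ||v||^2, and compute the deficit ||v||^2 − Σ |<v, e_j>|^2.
Σ |<v, e_j>|^2 = 115/7; ||v||^2 = 19; deficit = 18/7

Write each e_j = u_j / sqrt(<u_j, u_j>) where u_j is the displayed integer vector. Then <v, e_j> = <v, u_j> / sqrt(<u_j, u_j>), so |<v, e_j>|^2 = <v, u_j>^2 / <u_j, u_j>.
Coefficients: <v, e_1> = -2/sqrt(10), <v, e_2> = 64/sqrt(260), <v, e_3> = -5/sqrt(91).
Square and sum: Σ |<v, e_j>|^2 = 115/7.
Compute ||v||^2 = v·v = 19.
Deficit = 19 − 115/7 = 18/7 ≥ 0, confirming Bessel's inequality. (The deficit equals ||v − Σ <v,e_j> e_j||^2, the squared distance from v to span{e_j}.)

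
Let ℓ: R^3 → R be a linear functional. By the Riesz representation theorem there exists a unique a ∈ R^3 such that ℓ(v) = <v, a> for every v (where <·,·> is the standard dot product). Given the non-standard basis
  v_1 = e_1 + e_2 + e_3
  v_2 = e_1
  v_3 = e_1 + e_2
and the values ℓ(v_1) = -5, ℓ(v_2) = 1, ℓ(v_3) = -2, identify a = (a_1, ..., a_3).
a = (1, -3, -3)

Write a = (a_1, ..., a_3) in the standard basis. For each basis vector v_i, ℓ(v_i) = <v_i, a> is a linear equation in the a_j's. Collect the n equations into a matrix system V a = ℓ, where row i of V is v_i (expressed in the standard basis). Since V is invertible (lower-triangular with 1s on the diagonal, up to permutation), solve by back-substitution:
  V =
[[1, 1, 1],
 [1, 0, 0],
 [1, 1, 0]]
  V a = (-5, 1, -2)
Solving gives a = (1, -3, -3).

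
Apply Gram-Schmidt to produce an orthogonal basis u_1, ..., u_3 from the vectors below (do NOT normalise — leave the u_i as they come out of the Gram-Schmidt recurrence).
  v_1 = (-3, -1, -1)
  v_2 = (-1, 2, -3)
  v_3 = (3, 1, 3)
Orthogonal basis:
  u_1 = (-3, -1, -1)
  u_2 = (1/11, 26/11, -29/11)
  u_3 = (-35/69, 56/69, 49/69)

Apply the Gram-Schmidt recurrence
  u_1 = v_1
  u_i = v_i − Σ_{j<i} ((v_i · u_j) / (u_j · u_j)) · u_j.

Step by step this gives:
  u_1 = (-3, -1, -1)
  u_2 = (1/11, 26/11, -29/11)
  u_3 = (-35/69, 56/69, 49/69)

Orthogonality check:
  u_2 · u_1 = 0 (should be 0)
  u_3 · u_1 = 0 (should be 0)
  u_3 · u_2 = 0 (should be 0)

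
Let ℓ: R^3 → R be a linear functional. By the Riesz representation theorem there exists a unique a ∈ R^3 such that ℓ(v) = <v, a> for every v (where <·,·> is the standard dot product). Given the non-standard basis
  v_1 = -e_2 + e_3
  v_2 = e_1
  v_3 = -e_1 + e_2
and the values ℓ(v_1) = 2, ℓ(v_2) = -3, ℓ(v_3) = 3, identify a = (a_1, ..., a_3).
a = (-3, 0, 2)

Write a = (a_1, ..., a_3) in the standard basis. For each basis vector v_i, ℓ(v_i) = <v_i, a> is a linear equation in the a_j's. Collect the n equations into a matrix system V a = ℓ, where row i of V is v_i (expressed in the standard basis). Since V is invertible (lower-triangular with 1s on the diagonal, up to permutation), solve by back-substitution:
  V =
[[0, -1, 1],
 [1, 0, 0],
 [-1, 1, 0]]
  V a = (2, -3, 3)
Solving gives a = (-3, 0, 2).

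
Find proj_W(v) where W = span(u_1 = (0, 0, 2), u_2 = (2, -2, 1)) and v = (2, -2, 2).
proj_W(v) = (2, -2, 2)

Set up U = [u_1 | ... | u_2] ∈ R^(3×2). The projector onto W = col(U) is P = U (U^T U)^(-1) U^T.
Compute U^T U =
  [4, 2]
  [2, 9],
and U^T v = (4, 10).
Solve U^T U · c = U^T v for the coefficients: c = (1/2, 1). The projection is proj_W(v) = U c.
Check: (v - proj_W(v)) · u_1 = 0  (should be 0).
Check: (v - proj_W(v)) · u_2 = 0  (should be 0).
Result: proj_W(v) = (2, -2, 2).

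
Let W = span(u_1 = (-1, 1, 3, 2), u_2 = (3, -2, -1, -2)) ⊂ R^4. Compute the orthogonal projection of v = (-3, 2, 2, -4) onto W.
proj_W(v) = (-59/42, 6/7, -1/6, 13/21)

Set up U = [u_1 | ... | u_2] ∈ R^(4×2). The projector onto W = col(U) is P = U (U^T U)^(-1) U^T.
Compute U^T U =
  [15, -12]
  [-12, 18],
and U^T v = (3, -7).
Solve U^T U · c = U^T v for the coefficients: c = (-5/21, -23/42). The projection is proj_W(v) = U c.
Check: (v - proj_W(v)) · u_1 = 0  (should be 0).
Check: (v - proj_W(v)) · u_2 = 0  (should be 0).
Result: proj_W(v) = (-59/42, 6/7, -1/6, 13/21).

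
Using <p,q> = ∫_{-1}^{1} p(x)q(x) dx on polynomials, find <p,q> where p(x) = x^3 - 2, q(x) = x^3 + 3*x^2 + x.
<p,q> = -116/35

Expand the product: p(x)·q(x) = x^6 + 3*x^5 + x^4 - 2*x^3 - 6*x^2 - 2*x.
∫_{-1}^{1} of each monomial x^k gives [2/(k+1) if k even, 0 if k odd]. Integrating term-by-term (or equivalently evaluating the antiderivative F(x) = x^7/7 + x^6/2 + x^5/5 - x^4/2 - 2*x^3 - x^2 at the endpoints):
  F(1) − F(−1) = -93/35 − (23/35) = -116/35.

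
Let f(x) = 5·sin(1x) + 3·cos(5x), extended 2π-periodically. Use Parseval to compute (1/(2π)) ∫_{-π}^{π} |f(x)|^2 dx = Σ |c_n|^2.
Σ |c_n|^2 = 17

Expand |f|^2 and use orthogonality of {sin(nx), cos(mx)} on [-π, π]:
  ∫_{-π}^{π} sin(nx)^2 dx = π, ∫ cos(mx)^2 dx = π, and cross terms integrate to 0.
So ∫_{-π}^{π} f(x)^2 dx = 5^2 · π + 3^2 · π = (25 + 9)π.
Divide by 2π: (25 + 9)/2 = 17.
By Parseval, this equals Σ |c_n|^2.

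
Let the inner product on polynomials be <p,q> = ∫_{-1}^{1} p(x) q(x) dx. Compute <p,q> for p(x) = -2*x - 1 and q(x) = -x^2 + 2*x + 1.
<p,q> = -4

Expand the product: p(x)·q(x) = 2*x^3 - 3*x^2 - 4*x - 1.
∫_{-1}^{1} of each monomial x^k gives [2/(k+1) if k even, 0 if k odd]. Integrating term-by-term (or equivalently evaluating the antiderivative F(x) = x^4/2 - x^3 - 2*x^2 - x at the endpoints):
  F(1) − F(−1) = -7/2 − (1/2) = -4.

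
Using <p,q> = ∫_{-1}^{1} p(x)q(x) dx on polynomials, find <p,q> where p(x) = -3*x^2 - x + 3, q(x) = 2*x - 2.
<p,q> = -28/3

Expand the product: p(x)·q(x) = -6*x^3 + 4*x^2 + 8*x - 6.
∫_{-1}^{1} of each monomial x^k gives [2/(k+1) if k even, 0 if k odd]. Integrating term-by-term (or equivalently evaluating the antiderivative F(x) = -3*x^4/2 + 4*x^3/3 + 4*x^2 - 6*x at the endpoints):
  F(1) − F(−1) = -13/6 − (43/6) = -28/3.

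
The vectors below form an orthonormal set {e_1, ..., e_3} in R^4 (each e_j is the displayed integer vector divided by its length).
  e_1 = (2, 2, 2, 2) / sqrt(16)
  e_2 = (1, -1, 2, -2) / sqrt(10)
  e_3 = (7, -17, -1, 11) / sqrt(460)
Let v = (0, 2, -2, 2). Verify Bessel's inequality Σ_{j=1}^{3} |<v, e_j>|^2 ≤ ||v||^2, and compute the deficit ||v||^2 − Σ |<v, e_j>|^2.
Σ |<v, e_j>|^2 = 258/23; ||v||^2 = 12; deficit = 18/23

Write each e_j = u_j / sqrt(<u_j, u_j>) where u_j is the displayed integer vector. Then <v, e_j> = <v, u_j> / sqrt(<u_j, u_j>), so |<v, e_j>|^2 = <v, u_j>^2 / <u_j, u_j>.
Coefficients: <v, e_1> = 4/sqrt(16), <v, e_2> = -10/sqrt(10), <v, e_3> = -10/sqrt(460).
Square and sum: Σ |<v, e_j>|^2 = 258/23.
Compute ||v||^2 = v·v = 12.
Deficit = 12 − 258/23 = 18/23 ≥ 0, confirming Bessel's inequality. (The deficit equals ||v − Σ <v,e_j> e_j||^2, the squared distance from v to span{e_j}.)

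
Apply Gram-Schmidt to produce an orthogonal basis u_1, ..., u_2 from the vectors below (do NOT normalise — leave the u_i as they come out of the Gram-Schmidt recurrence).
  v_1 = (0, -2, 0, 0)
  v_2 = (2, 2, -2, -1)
Orthogonal basis:
  u_1 = (0, -2, 0, 0)
  u_2 = (2, 0, -2, -1)

Apply the Gram-Schmidt recurrence
  u_1 = v_1
  u_i = v_i − Σ_{j<i} ((v_i · u_j) / (u_j · u_j)) · u_j.

Step by step this gives:
  u_1 = (0, -2, 0, 0)
  u_2 = (2, 0, -2, -1)

Orthogonality check:
  u_2 · u_1 = 0 (should be 0)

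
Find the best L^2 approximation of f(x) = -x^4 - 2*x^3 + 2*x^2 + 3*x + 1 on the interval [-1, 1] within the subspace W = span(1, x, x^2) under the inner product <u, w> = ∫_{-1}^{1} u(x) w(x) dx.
g(x) = 8*x^2/7 + 9*x/5 + 38/35

The best approximation g ∈ W is the orthogonal projection of f onto W. Writing g = a_0 + a_1 x + a_2 x^2, the coefficients solve the normal equations G · a = b where
  G_{ij} = <φ_i, φ_j> and b_i = <f, φ_i>, with φ_0 = 1, φ_1 = x, φ_2 = x^2.
G =
  [2, 0, 2/3]
  [0, 2/3, 0]
  [2/3, 0, 2/5],
b = (44/15, 6/5, 124/105).
Solving gives a_0 = 38/35, a_1 = 9/5, a_2 = 8/7, so
  g(x) = 8*x^2/7 + 9*x/5 + 38/35.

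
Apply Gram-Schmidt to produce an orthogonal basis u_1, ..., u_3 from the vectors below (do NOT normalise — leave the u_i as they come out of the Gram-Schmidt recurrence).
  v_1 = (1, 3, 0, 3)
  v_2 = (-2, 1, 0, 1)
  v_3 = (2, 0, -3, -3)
Orthogonal basis:
  u_1 = (1, 3, 0, 3)
  u_2 = (-42/19, 7/19, 0, 7/19)
  u_3 = (0, 3/2, -3, -3/2)

Apply the Gram-Schmidt recurrence
  u_1 = v_1
  u_i = v_i − Σ_{j<i} ((v_i · u_j) / (u_j · u_j)) · u_j.

Step by step this gives:
  u_1 = (1, 3, 0, 3)
  u_2 = (-42/19, 7/19, 0, 7/19)
  u_3 = (0, 3/2, -3, -3/2)

Orthogonality check:
  u_2 · u_1 = 0 (should be 0)
  u_3 · u_1 = 0 (should be 0)
  u_3 · u_2 = 0 (should be 0)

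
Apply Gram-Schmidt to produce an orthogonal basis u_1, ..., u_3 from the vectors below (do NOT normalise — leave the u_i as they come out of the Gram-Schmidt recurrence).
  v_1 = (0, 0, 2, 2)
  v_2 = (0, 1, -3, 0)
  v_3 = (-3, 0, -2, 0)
Orthogonal basis:
  u_1 = (0, 0, 2, 2)
  u_2 = (0, 1, -3/2, 3/2)
  u_3 = (-3, -6/11, -2/11, 2/11)

Apply the Gram-Schmidt recurrence
  u_1 = v_1
  u_i = v_i − Σ_{j<i} ((v_i · u_j) / (u_j · u_j)) · u_j.

Step by step this gives:
  u_1 = (0, 0, 2, 2)
  u_2 = (0, 1, -3/2, 3/2)
  u_3 = (-3, -6/11, -2/11, 2/11)

Orthogonality check:
  u_2 · u_1 = 0 (should be 0)
  u_3 · u_1 = 0 (should be 0)
  u_3 · u_2 = 0 (should be 0)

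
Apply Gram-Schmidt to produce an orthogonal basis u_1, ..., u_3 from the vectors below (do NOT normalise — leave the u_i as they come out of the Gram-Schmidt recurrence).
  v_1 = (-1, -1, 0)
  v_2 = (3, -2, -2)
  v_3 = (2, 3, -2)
Orthogonal basis:
  u_1 = (-1, -1, 0)
  u_2 = (5/2, -5/2, -2)
  u_3 = (-8/11, 8/11, -20/11)

Apply the Gram-Schmidt recurrence
  u_1 = v_1
  u_i = v_i − Σ_{j<i} ((v_i · u_j) / (u_j · u_j)) · u_j.

Step by step this gives:
  u_1 = (-1, -1, 0)
  u_2 = (5/2, -5/2, -2)
  u_3 = (-8/11, 8/11, -20/11)

Orthogonality check:
  u_2 · u_1 = 0 (should be 0)
  u_3 · u_1 = 0 (should be 0)
  u_3 · u_2 = 0 (should be 0)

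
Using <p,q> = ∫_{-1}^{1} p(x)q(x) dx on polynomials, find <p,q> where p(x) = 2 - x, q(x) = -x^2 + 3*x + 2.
<p,q> = 14/3

Expand the product: p(x)·q(x) = x^3 - 5*x^2 + 4*x + 4.
∫_{-1}^{1} of each monomial x^k gives [2/(k+1) if k even, 0 if k odd]. Integrating term-by-term (or equivalently evaluating the antiderivative F(x) = x^4/4 - 5*x^3/3 + 2*x^2 + 4*x at the endpoints):
  F(1) − F(−1) = 55/12 − (-1/12) = 14/3.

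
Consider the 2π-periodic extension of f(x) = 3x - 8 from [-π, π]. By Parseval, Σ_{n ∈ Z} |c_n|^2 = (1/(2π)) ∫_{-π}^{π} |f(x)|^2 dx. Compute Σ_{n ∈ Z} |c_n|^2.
Σ |c_n|^2 = 3π^2 + 64

Expand and integrate term by term over [-π, π]:
  ∫ (3x)^2 dx = 9·(2π^3/3); ∫ 2·3·(-8)·x dx = 0 (odd integrand); ∫ (-8)^2 dx = 64·2π.
So (1/(2π)) ∫_{-π}^{π} (3x - 8)^2 dx = 9π^2/3 + 64 = 3π^2 + 64.
Parseval ⇒ Σ |c_n|^2 = 3π^2 + 64.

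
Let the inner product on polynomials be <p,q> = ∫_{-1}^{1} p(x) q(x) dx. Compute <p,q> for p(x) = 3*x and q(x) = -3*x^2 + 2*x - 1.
<p,q> = 4

Expand the product: p(x)·q(x) = -9*x^3 + 6*x^2 - 3*x.
∫_{-1}^{1} of each monomial x^k gives [2/(k+1) if k even, 0 if k odd]. Integrating term-by-term (or equivalently evaluating the antiderivative F(x) = -9*x^4/4 + 2*x^3 - 3*x^2/2 at the endpoints):
  F(1) − F(−1) = -7/4 − (-23/4) = 4.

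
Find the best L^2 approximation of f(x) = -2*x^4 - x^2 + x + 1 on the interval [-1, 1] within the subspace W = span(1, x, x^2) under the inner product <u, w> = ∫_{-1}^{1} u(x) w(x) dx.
g(x) = -19*x^2/7 + x + 41/35

The best approximation g ∈ W is the orthogonal projection of f onto W. Writing g = a_0 + a_1 x + a_2 x^2, the coefficients solve the normal equations G · a = b where
  G_{ij} = <φ_i, φ_j> and b_i = <f, φ_i>, with φ_0 = 1, φ_1 = x, φ_2 = x^2.
G =
  [2, 0, 2/3]
  [0, 2/3, 0]
  [2/3, 0, 2/5],
b = (8/15, 2/3, -32/105).
Solving gives a_0 = 41/35, a_1 = 1, a_2 = -19/7, so
  g(x) = -19*x^2/7 + x + 41/35.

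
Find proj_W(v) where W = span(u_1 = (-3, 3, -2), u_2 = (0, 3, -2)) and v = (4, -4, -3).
proj_W(v) = (4, -18/13, 12/13)

Set up U = [u_1 | ... | u_2] ∈ R^(3×2). The projector onto W = col(U) is P = U (U^T U)^(-1) U^T.
Compute U^T U =
  [22, 13]
  [13, 13],
and U^T v = (-18, -6).
Solve U^T U · c = U^T v for the coefficients: c = (-4/3, 34/39). The projection is proj_W(v) = U c.
Check: (v - proj_W(v)) · u_1 = 0  (should be 0).
Check: (v - proj_W(v)) · u_2 = 0  (should be 0).
Result: proj_W(v) = (4, -18/13, 12/13).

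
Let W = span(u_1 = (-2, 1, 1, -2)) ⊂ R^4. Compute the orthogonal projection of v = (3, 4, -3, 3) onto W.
proj_W(v) = (11/5, -11/10, -11/10, 11/5)

Set up U = [u_1 | ... | u_1] ∈ R^(4×1). The projector onto W = col(U) is P = U (U^T U)^(-1) U^T.
Compute U^T U =
  [10],
and U^T v = (-11).
Solve U^T U · c = U^T v for the coefficients: c = (-11/10). The projection is proj_W(v) = U c.
Check: (v - proj_W(v)) · u_1 = 0  (should be 0).
Result: proj_W(v) = (11/5, -11/10, -11/10, 11/5).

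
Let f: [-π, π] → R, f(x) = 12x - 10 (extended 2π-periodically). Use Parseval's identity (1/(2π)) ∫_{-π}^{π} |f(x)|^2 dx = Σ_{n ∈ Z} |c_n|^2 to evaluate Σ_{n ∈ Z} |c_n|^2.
Σ |c_n|^2 = 48π^2 + 100

Expand and integrate term by term over [-π, π]:
  ∫ (12x)^2 dx = 144·(2π^3/3); ∫ 2·12·(-10)·x dx = 0 (odd integrand); ∫ (-10)^2 dx = 100·2π.
So (1/(2π)) ∫_{-π}^{π} (12x - 10)^2 dx = 144π^2/3 + 100 = 48π^2 + 100.
Parseval ⇒ Σ |c_n|^2 = 48π^2 + 100.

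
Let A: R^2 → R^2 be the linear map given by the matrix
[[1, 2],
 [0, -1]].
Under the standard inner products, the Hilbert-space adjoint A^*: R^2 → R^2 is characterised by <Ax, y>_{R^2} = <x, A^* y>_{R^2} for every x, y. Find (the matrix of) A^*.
A^* = A^T =
[[1, 0],
 [2, -1]]

For real matrices with standard dot products, the defining identity <Ax, y> = <x, A^* y> gives (Ax)^T y = x^T (A^*) y, i.e. x^T A^T y = x^T (A^*) y. Since this holds for all x, y, we must have A^* = A^T. Therefore
A^* =
[[1, 0],
 [2, -1]].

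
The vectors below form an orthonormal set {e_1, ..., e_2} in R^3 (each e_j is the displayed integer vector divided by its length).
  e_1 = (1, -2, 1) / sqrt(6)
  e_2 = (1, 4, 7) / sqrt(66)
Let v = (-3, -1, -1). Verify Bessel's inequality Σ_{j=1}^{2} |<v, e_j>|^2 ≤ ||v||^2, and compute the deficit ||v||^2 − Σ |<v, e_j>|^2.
Σ |<v, e_j>|^2 = 40/11; ||v||^2 = 11; deficit = 81/11

Write each e_j = u_j / sqrt(<u_j, u_j>) where u_j is the displayed integer vector. Then <v, e_j> = <v, u_j> / sqrt(<u_j, u_j>), so |<v, e_j>|^2 = <v, u_j>^2 / <u_j, u_j>.
Coefficients: <v, e_1> = -2/sqrt(6), <v, e_2> = -14/sqrt(66).
Square and sum: Σ |<v, e_j>|^2 = 40/11.
Compute ||v||^2 = v·v = 11.
Deficit = 11 − 40/11 = 81/11 ≥ 0, confirming Bessel's inequality. (The deficit equals ||v − Σ <v,e_j> e_j||^2, the squared distance from v to span{e_j}.)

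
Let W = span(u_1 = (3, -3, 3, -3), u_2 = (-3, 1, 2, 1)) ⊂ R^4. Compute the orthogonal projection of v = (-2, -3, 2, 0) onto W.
proj_W(v) = (-15/17, -29/51, 140/51, -29/51)

Set up U = [u_1 | ... | u_2] ∈ R^(4×2). The projector onto W = col(U) is P = U (U^T U)^(-1) U^T.
Compute U^T U =
  [36, -9]
  [-9, 15],
and U^T v = (9, 7).
Solve U^T U · c = U^T v for the coefficients: c = (22/51, 37/51). The projection is proj_W(v) = U c.
Check: (v - proj_W(v)) · u_1 = 0  (should be 0).
Check: (v - proj_W(v)) · u_2 = 0  (should be 0).
Result: proj_W(v) = (-15/17, -29/51, 140/51, -29/51).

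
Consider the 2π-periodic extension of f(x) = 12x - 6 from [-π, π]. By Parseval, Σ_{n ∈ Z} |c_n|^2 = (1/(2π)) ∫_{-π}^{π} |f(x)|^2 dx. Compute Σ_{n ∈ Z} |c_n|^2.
Σ |c_n|^2 = 48π^2 + 36

Expand and integrate term by term over [-π, π]:
  ∫ (12x)^2 dx = 144·(2π^3/3); ∫ 2·12·(-6)·x dx = 0 (odd integrand); ∫ (-6)^2 dx = 36·2π.
So (1/(2π)) ∫_{-π}^{π} (12x - 6)^2 dx = 144π^2/3 + 36 = 48π^2 + 36.
Parseval ⇒ Σ |c_n|^2 = 48π^2 + 36.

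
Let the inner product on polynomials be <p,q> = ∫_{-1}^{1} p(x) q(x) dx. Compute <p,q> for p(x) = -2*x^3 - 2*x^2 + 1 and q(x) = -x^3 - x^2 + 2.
<p,q> = 214/105

Expand the product: p(x)·q(x) = 2*x^6 + 4*x^5 + 2*x^4 - 5*x^3 - 5*x^2 + 2.
∫_{-1}^{1} of each monomial x^k gives [2/(k+1) if k even, 0 if k odd]. Integrating term-by-term (or equivalently evaluating the antiderivative F(x) = 2*x^7/7 + 2*x^6/3 + 2*x^5/5 - 5*x^4/4 - 5*x^3/3 + 2*x at the endpoints):
  F(1) − F(−1) = 61/140 − (-673/420) = 214/105.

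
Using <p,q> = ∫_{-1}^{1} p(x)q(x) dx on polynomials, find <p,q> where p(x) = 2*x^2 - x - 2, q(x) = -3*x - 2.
<p,q> = 22/3

Expand the product: p(x)·q(x) = -6*x^3 - x^2 + 8*x + 4.
∫_{-1}^{1} of each monomial x^k gives [2/(k+1) if k even, 0 if k odd]. Integrating term-by-term (or equivalently evaluating the antiderivative F(x) = -3*x^4/2 - x^3/3 + 4*x^2 + 4*x at the endpoints):
  F(1) − F(−1) = 37/6 − (-7/6) = 22/3.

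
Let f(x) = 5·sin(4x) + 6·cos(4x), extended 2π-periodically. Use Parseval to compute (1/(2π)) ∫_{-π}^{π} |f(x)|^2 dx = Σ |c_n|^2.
Σ |c_n|^2 = 61/2

Expand |f|^2 and use orthogonality of {sin(nx), cos(mx)} on [-π, π]:
  ∫_{-π}^{π} sin(nx)^2 dx = π, ∫ cos(mx)^2 dx = π, and cross terms integrate to 0.
So ∫_{-π}^{π} f(x)^2 dx = 5^2 · π + 6^2 · π = (25 + 36)π.
Divide by 2π: (25 + 36)/2 = 61/2.
By Parseval, this equals Σ |c_n|^2.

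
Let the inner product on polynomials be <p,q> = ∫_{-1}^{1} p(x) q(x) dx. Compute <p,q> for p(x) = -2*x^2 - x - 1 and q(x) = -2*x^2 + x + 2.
<p,q> = -22/5

Expand the product: p(x)·q(x) = 4*x^4 - 3*x^2 - 3*x - 2.
∫_{-1}^{1} of each monomial x^k gives [2/(k+1) if k even, 0 if k odd]. Integrating term-by-term (or equivalently evaluating the antiderivative F(x) = 4*x^5/5 - x^3 - 3*x^2/2 - 2*x at the endpoints):
  F(1) − F(−1) = -37/10 − (7/10) = -22/5.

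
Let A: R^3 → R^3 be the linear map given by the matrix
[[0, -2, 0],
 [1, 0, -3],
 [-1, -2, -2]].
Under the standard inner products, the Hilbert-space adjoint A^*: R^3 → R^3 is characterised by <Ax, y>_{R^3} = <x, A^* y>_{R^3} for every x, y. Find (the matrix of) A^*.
A^* = A^T =
[[0, 1, -1],
 [-2, 0, -2],
 [0, -3, -2]]

For real matrices with standard dot products, the defining identity <Ax, y> = <x, A^* y> gives (Ax)^T y = x^T (A^*) y, i.e. x^T A^T y = x^T (A^*) y. Since this holds for all x, y, we must have A^* = A^T. Therefore
A^* =
[[0, 1, -1],
 [-2, 0, -2],
 [0, -3, -2]].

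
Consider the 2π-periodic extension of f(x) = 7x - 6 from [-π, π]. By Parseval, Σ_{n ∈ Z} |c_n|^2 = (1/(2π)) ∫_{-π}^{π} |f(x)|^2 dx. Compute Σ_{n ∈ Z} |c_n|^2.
Σ |c_n|^2 = 49π^2/3 + 36

Expand and integrate term by term over [-π, π]:
  ∫ (7x)^2 dx = 49·(2π^3/3); ∫ 2·7·(-6)·x dx = 0 (odd integrand); ∫ (-6)^2 dx = 36·2π.
So (1/(2π)) ∫_{-π}^{π} (7x - 6)^2 dx = 49π^2/3 + 36 = 49π^2/3 + 36.
Parseval ⇒ Σ |c_n|^2 = 49π^2/3 + 36.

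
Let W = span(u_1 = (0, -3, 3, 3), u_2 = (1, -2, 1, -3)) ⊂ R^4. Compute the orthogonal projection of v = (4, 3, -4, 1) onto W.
proj_W(v) = (-3/5, 16/5, -13/5, -1/5)

Set up U = [u_1 | ... | u_2] ∈ R^(4×2). The projector onto W = col(U) is P = U (U^T U)^(-1) U^T.
Compute U^T U =
  [27, 0]
  [0, 15],
and U^T v = (-18, -9).
Solve U^T U · c = U^T v for the coefficients: c = (-2/3, -3/5). The projection is proj_W(v) = U c.
Check: (v - proj_W(v)) · u_1 = 0  (should be 0).
Check: (v - proj_W(v)) · u_2 = 0  (should be 0).
Result: proj_W(v) = (-3/5, 16/5, -13/5, -1/5).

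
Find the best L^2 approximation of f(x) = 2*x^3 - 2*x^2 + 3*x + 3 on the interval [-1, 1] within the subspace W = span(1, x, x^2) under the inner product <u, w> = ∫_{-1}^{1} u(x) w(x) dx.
g(x) = -2*x^2 + 21*x/5 + 3

The best approximation g ∈ W is the orthogonal projection of f onto W. Writing g = a_0 + a_1 x + a_2 x^2, the coefficients solve the normal equations G · a = b where
  G_{ij} = <φ_i, φ_j> and b_i = <f, φ_i>, with φ_0 = 1, φ_1 = x, φ_2 = x^2.
G =
  [2, 0, 2/3]
  [0, 2/3, 0]
  [2/3, 0, 2/5],
b = (14/3, 14/5, 6/5).
Solving gives a_0 = 3, a_1 = 21/5, a_2 = -2, so
  g(x) = -2*x^2 + 21*x/5 + 3.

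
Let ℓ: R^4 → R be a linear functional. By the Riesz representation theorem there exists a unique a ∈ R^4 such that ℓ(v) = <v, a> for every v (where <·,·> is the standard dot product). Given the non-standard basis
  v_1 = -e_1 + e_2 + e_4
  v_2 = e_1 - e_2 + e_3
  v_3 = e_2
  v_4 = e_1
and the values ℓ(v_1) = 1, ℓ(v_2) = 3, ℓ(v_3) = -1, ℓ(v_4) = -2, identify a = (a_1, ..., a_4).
a = (-2, -1, 4, 0)

Write a = (a_1, ..., a_4) in the standard basis. For each basis vector v_i, ℓ(v_i) = <v_i, a> is a linear equation in the a_j's. Collect the n equations into a matrix system V a = ℓ, where row i of V is v_i (expressed in the standard basis). Since V is invertible (lower-triangular with 1s on the diagonal, up to permutation), solve by back-substitution:
  V =
[[-1, 1, 0, 1],
 [1, -1, 1, 0],
 [0, 1, 0, 0],
 [1, 0, 0, 0]]
  V a = (1, 3, -1, -2)
Solving gives a = (-2, -1, 4, 0).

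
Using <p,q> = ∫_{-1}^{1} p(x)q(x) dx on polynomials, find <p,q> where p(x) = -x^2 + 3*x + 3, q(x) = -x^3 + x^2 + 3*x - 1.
<p,q> = 16/15

Expand the product: p(x)·q(x) = x^5 - 4*x^4 - 3*x^3 + 13*x^2 + 6*x - 3.
∫_{-1}^{1} of each monomial x^k gives [2/(k+1) if k even, 0 if k odd]. Integrating term-by-term (or equivalently evaluating the antiderivative F(x) = x^6/6 - 4*x^5/5 - 3*x^4/4 + 13*x^3/3 + 3*x^2 - 3*x at the endpoints):
  F(1) − F(−1) = 59/20 − (113/60) = 16/15.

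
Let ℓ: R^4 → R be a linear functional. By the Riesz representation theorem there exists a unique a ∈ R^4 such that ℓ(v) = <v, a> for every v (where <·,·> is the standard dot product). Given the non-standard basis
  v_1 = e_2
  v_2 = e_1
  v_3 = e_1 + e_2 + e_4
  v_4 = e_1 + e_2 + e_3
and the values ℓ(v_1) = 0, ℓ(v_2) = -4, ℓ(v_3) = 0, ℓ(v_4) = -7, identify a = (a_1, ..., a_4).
a = (-4, 0, -3, 4)

Write a = (a_1, ..., a_4) in the standard basis. For each basis vector v_i, ℓ(v_i) = <v_i, a> is a linear equation in the a_j's. Collect the n equations into a matrix system V a = ℓ, where row i of V is v_i (expressed in the standard basis). Since V is invertible (lower-triangular with 1s on the diagonal, up to permutation), solve by back-substitution:
  V =
[[0, 1, 0, 0],
 [1, 0, 0, 0],
 [1, 1, 0, 1],
 [1, 1, 1, 0]]
  V a = (0, -4, 0, -7)
Solving gives a = (-4, 0, -3, 4).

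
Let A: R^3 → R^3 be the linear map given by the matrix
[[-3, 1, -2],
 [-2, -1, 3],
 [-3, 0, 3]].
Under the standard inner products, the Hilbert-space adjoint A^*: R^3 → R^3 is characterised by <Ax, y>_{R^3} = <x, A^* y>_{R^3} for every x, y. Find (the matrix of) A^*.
A^* = A^T =
[[-3, -2, -3],
 [1, -1, 0],
 [-2, 3, 3]]

For real matrices with standard dot products, the defining identity <Ax, y> = <x, A^* y> gives (Ax)^T y = x^T (A^*) y, i.e. x^T A^T y = x^T (A^*) y. Since this holds for all x, y, we must have A^* = A^T. Therefore
A^* =
[[-3, -2, -3],
 [1, -1, 0],
 [-2, 3, 3]].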